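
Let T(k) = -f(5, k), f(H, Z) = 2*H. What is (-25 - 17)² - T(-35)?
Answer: 1774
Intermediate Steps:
T(k) = -10 (T(k) = -2*5 = -1*10 = -10)
(-25 - 17)² - T(-35) = (-25 - 17)² - 1*(-10) = (-42)² + 10 = 1764 + 10 = 1774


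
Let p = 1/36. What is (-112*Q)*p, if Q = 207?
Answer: -644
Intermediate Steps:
p = 1/36 ≈ 0.027778
(-112*Q)*p = -112*207*(1/36) = -23184*1/36 = -644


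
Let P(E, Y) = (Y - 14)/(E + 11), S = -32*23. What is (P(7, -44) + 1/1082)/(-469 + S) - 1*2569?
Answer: -30145359641/11734290 ≈ -2569.0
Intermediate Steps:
S = -736
P(E, Y) = (-14 + Y)/(11 + E)
(P(7, -44) + 1/1082)/(-469 + S) - 1*2569 = ((-14 - 44)/(11 + 7) + 1/1082)/(-469 - 736) - 1*2569 = (-58/18 + 1/1082)/(-1205) - 2569 = ((1/18)*(-58) + 1/1082)*(-1/1205) - 2569 = (-29/9 + 1/1082)*(-1/1205) - 2569 = -31369/9738*(-1/1205) - 2569 = 31369/11734290 - 2569 = -30145359641/11734290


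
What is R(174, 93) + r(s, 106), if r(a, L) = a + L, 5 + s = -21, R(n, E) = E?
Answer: 173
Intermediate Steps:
s = -26 (s = -5 - 21 = -26)
r(a, L) = L + a
R(174, 93) + r(s, 106) = 93 + (106 - 26) = 93 + 80 = 173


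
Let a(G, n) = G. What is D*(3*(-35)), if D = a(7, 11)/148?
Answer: -735/148 ≈ -4.9662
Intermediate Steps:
D = 7/148 ≈ 0.047297
D*(3*(-35)) = 7*(3*(-35))/148 = (7/148)*(-105) = -735/148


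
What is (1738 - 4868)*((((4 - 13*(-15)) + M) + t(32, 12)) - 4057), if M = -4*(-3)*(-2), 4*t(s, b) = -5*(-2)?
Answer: 12142835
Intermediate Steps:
t(s, b) = 5/2 (t(s, b) = (-5*(-2))/4 = (¼)*10 = 5/2)
M = -24 (M = 12*(-2) = -24)
(1738 - 4868)*((((4 - 13*(-15)) + M) + t(32, 12)) - 4057) = (1738 - 4868)*((((4 - 13*(-15)) - 24) + 5/2) - 4057) = -3130*((((4 + 195) - 24) + 5/2) - 4057) = -3130*(((199 - 24) + 5/2) - 4057) = -3130*((175 + 5/2) - 4057) = -3130*(355/2 - 4057) = -3130*(-7759/2) = 12142835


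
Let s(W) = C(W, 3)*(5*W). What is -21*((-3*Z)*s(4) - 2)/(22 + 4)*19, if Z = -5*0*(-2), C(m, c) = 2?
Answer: 399/13 ≈ 30.692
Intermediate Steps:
s(W) = 10*W (s(W) = 2*(5*W) = 10*W)
Z = 0 (Z = 0*(-2) = 0)
-21*((-3*Z)*s(4) - 2)/(22 + 4)*19 = -21*((-3*0)*(10*4) - 2)/(22 + 4)*19 = -21*(0*40 - 2)/26*19 = -21*(0 - 2)/26*19 = -(-42)/26*19 = -21*(-1/13)*19 = (21/13)*19 = 399/13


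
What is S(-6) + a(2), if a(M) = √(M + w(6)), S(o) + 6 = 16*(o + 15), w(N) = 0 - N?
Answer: 138 + 2*I ≈ 138.0 + 2.0*I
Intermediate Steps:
w(N) = -N
S(o) = 234 + 16*o (S(o) = -6 + 16*(o + 15) = -6 + 16*(15 + o) = -6 + (240 + 16*o) = 234 + 16*o)
a(M) = √(-6 + M) (a(M) = √(M - 1*6) = √(M - 6) = √(-6 + M))
S(-6) + a(2) = (234 + 16*(-6)) + √(-6 + 2) = (234 - 96) + √(-4) = 138 + 2*I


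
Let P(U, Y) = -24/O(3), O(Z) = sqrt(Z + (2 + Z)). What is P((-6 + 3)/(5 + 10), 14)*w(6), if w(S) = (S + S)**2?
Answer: -864*sqrt(2) ≈ -1221.9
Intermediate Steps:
O(Z) = sqrt(2 + 2*Z)
w(S) = 4*S**2 (w(S) = (2*S)**2 = 4*S**2)
P(U, Y) = -6*sqrt(2) (P(U, Y) = -24/sqrt(2 + 2*3) = -24/sqrt(2 + 6) = -24*sqrt(2)/4 = -6*sqrt(2))
P((-6 + 3)/(5 + 10), 14)*w(6) = (-6*sqrt(2))*(4*6**2) = (-6*sqrt(2))*(4*36) = -6*sqrt(2)*144 = -864*sqrt(2)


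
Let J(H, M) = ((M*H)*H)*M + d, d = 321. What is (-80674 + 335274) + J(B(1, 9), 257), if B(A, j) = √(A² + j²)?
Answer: 5670939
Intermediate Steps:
J(H, M) = 321 + H²*M² (J(H, M) = ((M*H)*H)*M + 321 = ((H*M)*H)*M + 321 = (M*H²)*M + 321 = H²*M² + 321 = 321 + H²*M²)
(-80674 + 335274) + J(B(1, 9), 257) = (-80674 + 335274) + (321 + (√(1² + 9²))²*257²) = 254600 + (321 + (√(1 + 81))²*66049) = 254600 + (321 + (√82)²*66049) = 254600 + (321 + 82*66049) = 254600 + (321 + 5416018) = 254600 + 5416339 = 5670939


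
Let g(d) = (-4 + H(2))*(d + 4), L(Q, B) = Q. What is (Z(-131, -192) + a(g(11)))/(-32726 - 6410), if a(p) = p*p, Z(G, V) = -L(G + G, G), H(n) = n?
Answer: -581/19568 ≈ -0.029691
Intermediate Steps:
Z(G, V) = -2*G (Z(G, V) = -(G + G) = -2*G)
g(d) = -8 - 2*d (g(d) = (-4 + 2)*(d + 4) = -2*(4 + d) = -8 - 2*d)
a(p) = p**2
(Z(-131, -192) + a(g(11)))/(-32726 - 6410) = (-2*(-131) + (-8 - 2*11)**2)/(-32726 - 6410) = (262 + (-8 - 22)**2)/(-39136) = (262 + (-30)**2)*(-1/39136) = (262 + 900)*(-1/39136) = 1162*(-1/39136) = -581/19568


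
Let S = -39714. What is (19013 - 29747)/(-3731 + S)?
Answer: 10734/43445 ≈ 0.24707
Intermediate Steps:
(19013 - 29747)/(-3731 + S) = (19013 - 29747)/(-3731 - 39714) = -10734/(-43445) = -10734*(-1/43445) = 10734/43445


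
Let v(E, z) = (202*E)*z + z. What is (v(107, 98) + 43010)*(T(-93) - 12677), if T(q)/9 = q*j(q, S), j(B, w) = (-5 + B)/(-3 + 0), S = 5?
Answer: -86492264320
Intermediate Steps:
j(B, w) = 5/3 - B/3 (j(B, w) = (-5 + B)/(-3) = (-5 + B)*(-⅓) = 5/3 - B/3)
T(q) = 9*q*(5/3 - q/3) (T(q) = 9*(q*(5/3 - q/3)) = 9*q*(5/3 - q/3))
v(E, z) = z + 202*E*z (v(E, z) = 202*E*z + z = z + 202*E*z)
(v(107, 98) + 43010)*(T(-93) - 12677) = (98*(1 + 202*107) + 43010)*(3*(-93)*(5 - 1*(-93)) - 12677) = (98*(1 + 21614) + 43010)*(3*(-93)*(5 + 93) - 12677) = (98*21615 + 43010)*(3*(-93)*98 - 12677) = (2118270 + 43010)*(-27342 - 12677) = 2161280*(-40019) = -86492264320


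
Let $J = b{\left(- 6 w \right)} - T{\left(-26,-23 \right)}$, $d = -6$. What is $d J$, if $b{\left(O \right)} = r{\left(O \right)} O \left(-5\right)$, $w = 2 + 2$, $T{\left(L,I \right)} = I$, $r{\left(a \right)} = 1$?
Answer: $-858$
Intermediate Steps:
$w = 4$
$b{\left(O \right)} = - 5 O$ ($b{\left(O \right)} = 1 O \left(-5\right) = O \left(-5\right) = - 5 O$)
$J = 143$ ($J = - 5 \left(\left(-6\right) 4\right) - -23 = \left(-5\right) \left(-24\right) + 23 = 120 + 23 = 143$)
$d J = \left(-6\right) 143 = -858$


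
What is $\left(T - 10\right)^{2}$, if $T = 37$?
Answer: $729$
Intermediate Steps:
$\left(T - 10\right)^{2} = \left(37 - 10\right)^{2} = 27^{2} = 729$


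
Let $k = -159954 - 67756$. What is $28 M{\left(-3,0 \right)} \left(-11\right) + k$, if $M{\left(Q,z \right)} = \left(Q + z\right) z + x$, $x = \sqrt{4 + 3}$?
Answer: $-227710 - 308 \sqrt{7} \approx -2.2853 \cdot 10^{5}$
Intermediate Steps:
$x = \sqrt{7} \approx 2.6458$
$M{\left(Q,z \right)} = \sqrt{7} + z \left(Q + z\right)$ ($M{\left(Q,z \right)} = \left(Q + z\right) z + \sqrt{7} = z \left(Q + z\right) + \sqrt{7} = \sqrt{7} + z \left(Q + z\right)$)
$k = -227710$
$28 M{\left(-3,0 \right)} \left(-11\right) + k = 28 \left(\sqrt{7} + 0^{2} - 0\right) \left(-11\right) - 227710 = 28 \left(\sqrt{7} + 0 + 0\right) \left(-11\right) - 227710 = 28 \sqrt{7} \left(-11\right) - 227710 = - 308 \sqrt{7} - 227710 = -227710 - 308 \sqrt{7}$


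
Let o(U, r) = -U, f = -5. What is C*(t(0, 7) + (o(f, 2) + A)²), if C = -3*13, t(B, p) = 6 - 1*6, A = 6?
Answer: -4719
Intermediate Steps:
t(B, p) = 0 (t(B, p) = 6 - 6 = 0)
C = -39
C*(t(0, 7) + (o(f, 2) + A)²) = -39*(0 + (-1*(-5) + 6)²) = -39*(0 + (5 + 6)²) = -39*(0 + 11²) = -39*(0 + 121) = -39*121 = -4719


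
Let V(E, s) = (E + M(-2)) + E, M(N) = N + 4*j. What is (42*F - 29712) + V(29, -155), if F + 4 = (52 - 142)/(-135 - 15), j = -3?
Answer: -149054/5 ≈ -29811.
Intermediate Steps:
F = -17/5 (F = -4 + (52 - 142)/(-135 - 15) = -4 - 90/(-150) = -4 - 90*(-1/150) = -4 + 3/5 = -17/5 ≈ -3.4000)
M(N) = -12 + N (M(N) = N + 4*(-3) = N - 12 = -12 + N)
V(E, s) = -14 + 2*E (V(E, s) = (E + (-12 - 2)) + E = (E - 14) + E = (-14 + E) + E = -14 + 2*E)
(42*F - 29712) + V(29, -155) = (42*(-17/5) - 29712) + (-14 + 2*29) = (-714/5 - 29712) + (-14 + 58) = -149274/5 + 44 = -149054/5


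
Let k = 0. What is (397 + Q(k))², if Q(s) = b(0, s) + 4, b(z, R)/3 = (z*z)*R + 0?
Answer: 160801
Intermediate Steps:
b(z, R) = 3*R*z² (b(z, R) = 3*((z*z)*R + 0) = 3*(z²*R + 0) = 3*(R*z² + 0) = 3*(R*z²) = 3*R*z²)
Q(s) = 4 (Q(s) = 3*s*0² + 4 = 3*s*0 + 4 = 0 + 4 = 4)
(397 + Q(k))² = (397 + 4)² = 401² = 160801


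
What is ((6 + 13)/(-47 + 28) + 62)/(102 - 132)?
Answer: -61/30 ≈ -2.0333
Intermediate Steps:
((6 + 13)/(-47 + 28) + 62)/(102 - 132) = (19/(-19) + 62)/(-30) = -(19*(-1/19) + 62)/30 = -(-1 + 62)/30 = -1/30*61 = -61/30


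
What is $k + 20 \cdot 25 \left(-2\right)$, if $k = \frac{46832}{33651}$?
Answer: $- \frac{33604168}{33651} \approx -998.61$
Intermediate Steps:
$k = \frac{46832}{33651}$ ($k = 46832 \cdot \frac{1}{33651} = \frac{46832}{33651} \approx 1.3917$)
$k + 20 \cdot 25 \left(-2\right) = \frac{46832}{33651} + 20 \cdot 25 \left(-2\right) = \frac{46832}{33651} + 500 \left(-2\right) = \frac{46832}{33651} - 1000 = - \frac{33604168}{33651}$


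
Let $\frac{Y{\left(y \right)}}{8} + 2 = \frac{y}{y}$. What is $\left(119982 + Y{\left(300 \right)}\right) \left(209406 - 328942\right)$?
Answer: $-14341212064$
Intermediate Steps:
$Y{\left(y \right)} = -8$ ($Y{\left(y \right)} = -16 + 8 \frac{y}{y} = -16 + 8 \cdot 1 = -16 + 8 = -8$)
$\left(119982 + Y{\left(300 \right)}\right) \left(209406 - 328942\right) = \left(119982 - 8\right) \left(209406 - 328942\right) = 119974 \left(-119536\right) = -14341212064$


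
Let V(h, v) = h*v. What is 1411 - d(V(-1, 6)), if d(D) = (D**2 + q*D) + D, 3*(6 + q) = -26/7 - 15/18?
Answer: 28054/21 ≈ 1335.9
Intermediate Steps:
q = -947/126 (q = -6 + (-26/7 - 15/18)/3 = -6 + (-26*1/7 - 15*1/18)/3 = -6 + (-26/7 - 5/6)/3 = -6 + (1/3)*(-191/42) = -6 - 191/126 = -947/126 ≈ -7.5159)
d(D) = D**2 - 821*D/126 (d(D) = (D**2 - 947*D/126) + D = D**2 - 821*D/126)
1411 - d(V(-1, 6)) = 1411 - (-1*6)*(-821 + 126*(-1*6))/126 = 1411 - (-6)*(-821 + 126*(-6))/126 = 1411 - (-6)*(-821 - 756)/126 = 1411 - (-6)*(-1577)/126 = 1411 - 1*1577/21 = 1411 - 1577/21 = 28054/21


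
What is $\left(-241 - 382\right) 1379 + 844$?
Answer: $-858273$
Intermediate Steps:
$\left(-241 - 382\right) 1379 + 844 = \left(-623\right) 1379 + 844 = -859117 + 844 = -858273$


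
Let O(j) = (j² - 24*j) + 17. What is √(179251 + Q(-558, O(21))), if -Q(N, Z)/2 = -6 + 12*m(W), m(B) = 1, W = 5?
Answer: √179239 ≈ 423.37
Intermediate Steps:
O(j) = 17 + j² - 24*j
Q(N, Z) = -12 (Q(N, Z) = -2*(-6 + 12*1) = -2*(-6 + 12) = -2*6 = -12)
√(179251 + Q(-558, O(21))) = √(179251 - 12) = √179239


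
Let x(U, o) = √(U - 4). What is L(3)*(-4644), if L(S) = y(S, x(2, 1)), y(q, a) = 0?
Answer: 0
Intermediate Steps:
x(U, o) = √(-4 + U)
L(S) = 0
L(3)*(-4644) = 0*(-4644) = 0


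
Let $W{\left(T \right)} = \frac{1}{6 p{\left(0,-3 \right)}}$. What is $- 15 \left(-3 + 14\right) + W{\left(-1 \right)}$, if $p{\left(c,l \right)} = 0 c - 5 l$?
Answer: $- \frac{14849}{90} \approx -164.99$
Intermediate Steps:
$p{\left(c,l \right)} = - 5 l$ ($p{\left(c,l \right)} = 0 - 5 l = - 5 l$)
$W{\left(T \right)} = \frac{1}{90}$ ($W{\left(T \right)} = \frac{1}{6 \left(\left(-5\right) \left(-3\right)\right)} = \frac{1}{6 \cdot 15} = \frac{1}{90}$)
$- 15 \left(-3 + 14\right) + W{\left(-1 \right)} = - 15 \left(-3 + 14\right) + \frac{1}{90} = \left(-15\right) 11 + \frac{1}{90} = -165 + \frac{1}{90} = - \frac{14849}{90}$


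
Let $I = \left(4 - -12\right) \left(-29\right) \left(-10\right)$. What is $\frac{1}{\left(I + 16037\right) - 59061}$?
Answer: $- \frac{1}{38384} \approx -2.6053 \cdot 10^{-5}$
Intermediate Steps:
$I = 4640$ ($I = \left(4 + 12\right) \left(-29\right) \left(-10\right) = 16 \left(-29\right) \left(-10\right) = \left(-464\right) \left(-10\right) = 4640$)
$\frac{1}{\left(I + 16037\right) - 59061} = \frac{1}{\left(4640 + 16037\right) - 59061} = \frac{1}{20677 - 59061} = \frac{1}{-38384} = - \frac{1}{38384}$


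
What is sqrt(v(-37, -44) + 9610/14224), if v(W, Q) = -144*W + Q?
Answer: sqrt(66825441914)/3556 ≈ 72.696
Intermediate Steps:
v(W, Q) = Q - 144*W
sqrt(v(-37, -44) + 9610/14224) = sqrt((-44 - 144*(-37)) + 9610/14224) = sqrt((-44 + 5328) + 9610*(1/14224)) = sqrt(5284 + 4805/7112) = sqrt(37584613/7112) = sqrt(66825441914)/3556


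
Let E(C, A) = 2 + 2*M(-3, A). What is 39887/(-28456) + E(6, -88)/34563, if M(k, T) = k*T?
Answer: -1363532701/983524728 ≈ -1.3864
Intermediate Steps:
M(k, T) = T*k
E(C, A) = 2 - 6*A (E(C, A) = 2 + 2*(A*(-3)) = 2 + 2*(-3*A) = 2 - 6*A)
39887/(-28456) + E(6, -88)/34563 = 39887/(-28456) + (2 - 6*(-88))/34563 = 39887*(-1/28456) + (2 + 528)*(1/34563) = -39887/28456 + 530*(1/34563) = -39887/28456 + 530/34563 = -1363532701/983524728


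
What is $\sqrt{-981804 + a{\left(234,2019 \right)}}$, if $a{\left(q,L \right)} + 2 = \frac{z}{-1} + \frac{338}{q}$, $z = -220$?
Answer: $\frac{i \sqrt{8834261}}{3} \approx 990.75 i$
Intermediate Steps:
$a{\left(q,L \right)} = 218 + \frac{338}{q}$ ($a{\left(q,L \right)} = -2 + \left(- \frac{220}{-1} + \frac{338}{q}\right) = -2 + \left(\left(-220\right) \left(-1\right) + \frac{338}{q}\right) = -2 + \left(220 + \frac{338}{q}\right) = 218 + \frac{338}{q}$)
$\sqrt{-981804 + a{\left(234,2019 \right)}} = \sqrt{-981804 + \left(218 + \frac{338}{234}\right)} = \sqrt{-981804 + \left(218 + 338 \cdot \frac{1}{234}\right)} = \sqrt{-981804 + \left(218 + \frac{13}{9}\right)} = \sqrt{-981804 + \frac{1975}{9}} = \sqrt{- \frac{8834261}{9}} = \frac{i \sqrt{8834261}}{3}$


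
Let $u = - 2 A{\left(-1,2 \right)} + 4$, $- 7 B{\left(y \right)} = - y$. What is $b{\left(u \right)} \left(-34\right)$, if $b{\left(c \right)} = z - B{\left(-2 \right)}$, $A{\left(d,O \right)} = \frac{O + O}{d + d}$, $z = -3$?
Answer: $\frac{646}{7} \approx 92.286$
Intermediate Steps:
$B{\left(y \right)} = \frac{y}{7}$ ($B{\left(y \right)} = - \frac{\left(-1\right) y}{7} = \frac{y}{7}$)
$A{\left(d,O \right)} = \frac{O}{d}$ ($A{\left(d,O \right)} = \frac{2 O}{2 d} = 2 O \frac{1}{2 d} = \frac{O}{d}$)
$u = 8$ ($u = - 2 \frac{2}{-1} + 4 = - 2 \cdot 2 \left(-1\right) + 4 = \left(-2\right) \left(-2\right) + 4 = 4 + 4 = 8$)
$b{\left(c \right)} = - \frac{19}{7}$ ($b{\left(c \right)} = -3 - \frac{1}{7} \left(-2\right) = -3 - - \frac{2}{7} = -3 + \frac{2}{7} = - \frac{19}{7}$)
$b{\left(u \right)} \left(-34\right) = \left(- \frac{19}{7}\right) \left(-34\right) = \frac{646}{7}$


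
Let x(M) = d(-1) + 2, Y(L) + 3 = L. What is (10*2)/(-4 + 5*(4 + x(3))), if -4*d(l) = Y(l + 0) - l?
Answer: 80/119 ≈ 0.67227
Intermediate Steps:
Y(L) = -3 + L
d(l) = ¾ (d(l) = -((-3 + (l + 0)) - l)/4 = -((-3 + l) - l)/4 = -¼*(-3) = ¾)
x(M) = 11/4 (x(M) = ¾ + 2 = 11/4)
(10*2)/(-4 + 5*(4 + x(3))) = (10*2)/(-4 + 5*(4 + 11/4)) = 20/(-4 + 5*(27/4)) = 20/(-4 + 135/4) = 20/(119/4) = 20*(4/119) = 80/119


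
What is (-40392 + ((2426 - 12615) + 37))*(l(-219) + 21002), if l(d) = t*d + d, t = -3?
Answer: -1083663360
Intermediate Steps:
l(d) = -2*d (l(d) = -3*d + d = -2*d)
(-40392 + ((2426 - 12615) + 37))*(l(-219) + 21002) = (-40392 + ((2426 - 12615) + 37))*(-2*(-219) + 21002) = (-40392 + (-10189 + 37))*(438 + 21002) = (-40392 - 10152)*21440 = -50544*21440 = -1083663360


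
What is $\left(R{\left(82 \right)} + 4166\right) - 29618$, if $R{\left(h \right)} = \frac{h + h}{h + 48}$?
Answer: $- \frac{1654298}{65} \approx -25451.0$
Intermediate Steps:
$R{\left(h \right)} = \frac{2 h}{48 + h}$
$\left(R{\left(82 \right)} + 4166\right) - 29618 = \left(2 \cdot 82 \frac{1}{48 + 82} + 4166\right) - 29618 = \left(2 \cdot 82 \cdot \frac{1}{130} + 4166\right) - 29618 = \left(\frac{82}{65} + 4166\right) - 29618 = \frac{270872}{65} - 29618 = - \frac{1654298}{65}$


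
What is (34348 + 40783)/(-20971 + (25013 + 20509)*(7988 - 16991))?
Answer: -10733/58550791 ≈ -0.00018331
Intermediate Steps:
(34348 + 40783)/(-20971 + (25013 + 20509)*(7988 - 16991)) = 75131/(-20971 + 45522*(-9003)) = 75131/(-20971 - 409834566) = 75131/(-409855537) = 75131*(-1/409855537) = -10733/58550791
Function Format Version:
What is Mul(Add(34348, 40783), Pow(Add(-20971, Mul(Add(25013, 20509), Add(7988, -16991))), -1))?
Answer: Rational(-10733, 58550791) ≈ -0.00018331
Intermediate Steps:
Mul(Add(34348, 40783), Pow(Add(-20971, Mul(Add(25013, 20509), Add(7988, -16991))), -1)) = Mul(75131, Pow(Add(-20971, Mul(45522, -9003)), -1)) = Mul(75131, Pow(Add(-20971, -409834566), -1)) = Mul(75131, Pow(-409855537, -1)) = Mul(75131, Rational(-1, 409855537)) = Rational(-10733, 58550791)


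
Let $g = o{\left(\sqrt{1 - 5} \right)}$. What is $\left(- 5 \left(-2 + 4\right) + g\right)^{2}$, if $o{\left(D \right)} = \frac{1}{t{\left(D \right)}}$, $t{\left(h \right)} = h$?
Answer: $\frac{\left(20 + i\right)^{2}}{4} \approx 99.75 + 10.0 i$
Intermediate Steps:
$o{\left(D \right)} = \frac{1}{D}$
$g = - \frac{i}{2}$ ($g = \frac{1}{\sqrt{1 - 5}} = \frac{1}{\sqrt{-4}} = \frac{1}{2 i} = - \frac{i}{2} \approx - 0.5 i$)
$\left(- 5 \left(-2 + 4\right) + g\right)^{2} = \left(- 5 \left(-2 + 4\right) - \frac{i}{2}\right)^{2} = \left(\left(-5\right) 2 - \frac{i}{2}\right)^{2} = \left(-10 - \frac{i}{2}\right)^{2}$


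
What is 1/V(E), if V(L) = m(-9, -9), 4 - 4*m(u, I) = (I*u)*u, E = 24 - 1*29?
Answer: 4/733 ≈ 0.0054570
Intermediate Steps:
E = -5 (E = 24 - 29 = -5)
m(u, I) = 1 - I*u²/4 (m(u, I) = 1 - I*u*u/4 = 1 - I*u²/4)
V(L) = 733/4 (V(L) = 1 - ¼*(-9)*(-9)² = 1 - ¼*(-9)*81 = 1 + 729/4 = 733/4)
1/V(E) = 1/(733/4) = 4/733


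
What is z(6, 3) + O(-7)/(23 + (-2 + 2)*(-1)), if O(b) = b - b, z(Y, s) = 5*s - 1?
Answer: 14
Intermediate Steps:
z(Y, s) = -1 + 5*s
O(b) = 0
z(6, 3) + O(-7)/(23 + (-2 + 2)*(-1)) = (-1 + 5*3) + 0/(23 + (-2 + 2)*(-1)) = (-1 + 15) + 0/(23 + 0*(-1)) = 14 + 0/(23 + 0) = 14 + 0/23 = 14 + (1/23)*0 = 14 + 0 = 14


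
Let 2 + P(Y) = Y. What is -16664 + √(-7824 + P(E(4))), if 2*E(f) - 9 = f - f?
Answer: -16664 + I*√31286/2 ≈ -16664.0 + 88.439*I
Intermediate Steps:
E(f) = 9/2 (E(f) = 9/2 + (f - f)/2 = 9/2 + (½)*0 = 9/2 + 0 = 9/2)
P(Y) = -2 + Y
-16664 + √(-7824 + P(E(4))) = -16664 + √(-7824 + (-2 + 9/2)) = -16664 + √(-7824 + 5/2) = -16664 + √(-15643/2) = -16664 + I*√31286/2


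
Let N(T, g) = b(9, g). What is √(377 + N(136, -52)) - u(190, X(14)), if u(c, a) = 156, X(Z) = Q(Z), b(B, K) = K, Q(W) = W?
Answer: -156 + 5*√13 ≈ -137.97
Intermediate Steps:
X(Z) = Z
N(T, g) = g
√(377 + N(136, -52)) - u(190, X(14)) = √(377 - 52) - 1*156 = √325 - 156 = 5*√13 - 156 = -156 + 5*√13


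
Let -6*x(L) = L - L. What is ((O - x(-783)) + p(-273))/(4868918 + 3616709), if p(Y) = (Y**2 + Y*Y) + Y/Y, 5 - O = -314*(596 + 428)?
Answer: 470600/8485627 ≈ 0.055458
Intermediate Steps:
x(L) = 0 (x(L) = -(L - L)/6 = -1/6*0 = 0)
O = 321541 (O = 5 - (-314)*(596 + 428) = 5 - (-314)*1024 = 5 - 1*(-321536) = 5 + 321536 = 321541)
p(Y) = 1 + 2*Y**2 (p(Y) = (Y**2 + Y**2) + 1 = 2*Y**2 + 1 = 1 + 2*Y**2)
((O - x(-783)) + p(-273))/(4868918 + 3616709) = ((321541 - 1*0) + (1 + 2*(-273)**2))/(4868918 + 3616709) = ((321541 + 0) + (1 + 2*74529))/8485627 = (321541 + (1 + 149058))*(1/8485627) = (321541 + 149059)*(1/8485627) = 470600*(1/8485627) = 470600/8485627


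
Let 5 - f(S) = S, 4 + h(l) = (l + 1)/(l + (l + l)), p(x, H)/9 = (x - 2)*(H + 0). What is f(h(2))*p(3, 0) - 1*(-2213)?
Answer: 2213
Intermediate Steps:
p(x, H) = 9*H*(-2 + x) (p(x, H) = 9*((x - 2)*(H + 0)) = 9*((-2 + x)*H) = 9*(H*(-2 + x)) = 9*H*(-2 + x))
h(l) = -4 + (1 + l)/(3*l) (h(l) = -4 + (l + 1)/(l + (l + l)) = -4 + (1 + l)/(l + 2*l) = -4 + (1 + l)/((3*l)) = -4 + (1 + l)*(1/(3*l)) = -4 + (1 + l)/(3*l))
f(S) = 5 - S
f(h(2))*p(3, 0) - 1*(-2213) = (5 - (1 - 11*2)/(3*2))*(9*0*(-2 + 3)) - 1*(-2213) = (5 - (1 - 22)/(3*2))*(9*0*1) + 2213 = (5 - (-21)/(3*2))*0 + 2213 = (5 - 1*(-7/2))*0 + 2213 = (5 + 7/2)*0 + 2213 = (17/2)*0 + 2213 = 0 + 2213 = 2213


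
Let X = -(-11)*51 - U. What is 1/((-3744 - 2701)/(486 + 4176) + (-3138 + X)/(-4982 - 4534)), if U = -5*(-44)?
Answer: -7393932/8048501 ≈ -0.91867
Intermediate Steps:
U = 220
X = 341 (X = -(-11)*51 - 1*220 = -11*(-51) - 220 = 561 - 220 = 341)
1/((-3744 - 2701)/(486 + 4176) + (-3138 + X)/(-4982 - 4534)) = 1/((-3744 - 2701)/(486 + 4176) + (-3138 + 341)/(-4982 - 4534)) = 1/(-6445/4662 - 2797/(-9516)) = 1/(-6445*1/4662 - 2797*(-1/9516)) = 1/(-6445/4662 + 2797/9516) = 1/(-8048501/7393932) = -7393932/8048501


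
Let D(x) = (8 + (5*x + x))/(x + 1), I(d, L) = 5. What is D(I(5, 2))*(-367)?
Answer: -6973/3 ≈ -2324.3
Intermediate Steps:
D(x) = (8 + 6*x)/(1 + x)
D(I(5, 2))*(-367) = (2*(4 + 3*5)/(1 + 5))*(-367) = (2*(4 + 15)/6)*(-367) = (2*(1/6)*19)*(-367) = (19/3)*(-367) = -6973/3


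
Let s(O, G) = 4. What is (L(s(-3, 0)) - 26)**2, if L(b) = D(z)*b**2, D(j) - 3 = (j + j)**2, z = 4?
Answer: 1094116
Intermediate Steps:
D(j) = 3 + 4*j**2 (D(j) = 3 + (j + j)**2 = 3 + (2*j)**2 = 3 + 4*j**2)
L(b) = 67*b**2 (L(b) = (3 + 4*4**2)*b**2 = (3 + 4*16)*b**2 = (3 + 64)*b**2 = 67*b**2)
(L(s(-3, 0)) - 26)**2 = (67*4**2 - 26)**2 = (67*16 - 26)**2 = (1072 - 26)**2 = 1046**2 = 1094116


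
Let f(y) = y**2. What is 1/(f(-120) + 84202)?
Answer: 1/98602 ≈ 1.0142e-5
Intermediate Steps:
1/(f(-120) + 84202) = 1/((-120)**2 + 84202) = 1/(14400 + 84202) = 1/98602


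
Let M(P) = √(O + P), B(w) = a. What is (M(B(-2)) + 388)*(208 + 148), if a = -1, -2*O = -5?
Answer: 138128 + 178*√6 ≈ 1.3856e+5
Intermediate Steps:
O = 5/2 (O = -½*(-5) = 5/2 ≈ 2.5000)
B(w) = -1
M(P) = √(5/2 + P)
(M(B(-2)) + 388)*(208 + 148) = (√(10 + 4*(-1))/2 + 388)*(208 + 148) = (√(10 - 4)/2 + 388)*356 = (√6/2 + 388)*356 = (388 + √6/2)*356 = 138128 + 178*√6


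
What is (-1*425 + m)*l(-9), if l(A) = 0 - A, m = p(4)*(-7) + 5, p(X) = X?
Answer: -4032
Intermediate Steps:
m = -23 (m = 4*(-7) + 5 = -28 + 5 = -23)
l(A) = -A
(-1*425 + m)*l(-9) = (-1*425 - 23)*(-1*(-9)) = (-425 - 23)*9 = -448*9 = -4032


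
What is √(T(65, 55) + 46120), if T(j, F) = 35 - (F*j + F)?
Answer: 45*√21 ≈ 206.22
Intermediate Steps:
T(j, F) = 35 - F - F*j (T(j, F) = 35 - (F + F*j) = 35 + (-F - F*j) = 35 - F - F*j)
√(T(65, 55) + 46120) = √((35 - 1*55 - 1*55*65) + 46120) = √((35 - 55 - 3575) + 46120) = √(-3595 + 46120) = √42525 = 45*√21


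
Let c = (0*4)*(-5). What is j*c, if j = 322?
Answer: 0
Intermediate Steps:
c = 0 (c = 0*(-5) = 0)
j*c = 322*0 = 0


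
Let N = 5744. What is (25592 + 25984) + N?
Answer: 57320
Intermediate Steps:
(25592 + 25984) + N = (25592 + 25984) + 5744 = 51576 + 5744 = 57320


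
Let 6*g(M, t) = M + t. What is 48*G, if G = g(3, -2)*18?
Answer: 144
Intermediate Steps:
g(M, t) = M/6 + t/6 (g(M, t) = (M + t)/6 = M/6 + t/6)
G = 3 (G = ((⅙)*3 + (⅙)*(-2))*18 = (½ - ⅓)*18 = (⅙)*18 = 3)
48*G = 48*3 = 144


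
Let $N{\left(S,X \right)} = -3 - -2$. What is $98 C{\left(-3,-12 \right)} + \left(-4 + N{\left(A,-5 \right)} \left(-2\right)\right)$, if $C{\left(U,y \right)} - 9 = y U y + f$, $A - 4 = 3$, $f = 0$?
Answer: $-41456$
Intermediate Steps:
$A = 7$ ($A = 4 + 3 = 7$)
$N{\left(S,X \right)} = -1$ ($N{\left(S,X \right)} = -3 + 2 = -1$)
$C{\left(U,y \right)} = 9 + U y^{2}$ ($C{\left(U,y \right)} = 9 + \left(y U y + 0\right) = 9 + \left(U y y + 0\right) = 9 + \left(U y^{2} + 0\right) = 9 + U y^{2}$)
$98 C{\left(-3,-12 \right)} + \left(-4 + N{\left(A,-5 \right)} \left(-2\right)\right) = 98 \left(9 - 3 \left(-12\right)^{2}\right) - 2 = 98 \left(9 - 432\right) + \left(-4 + 2\right) = 98 \left(9 - 432\right) - 2 = 98 \left(-423\right) - 2 = -41454 - 2 = -41456$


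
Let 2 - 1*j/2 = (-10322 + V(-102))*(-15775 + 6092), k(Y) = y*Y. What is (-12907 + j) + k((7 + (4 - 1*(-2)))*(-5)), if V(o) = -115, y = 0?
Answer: -202135845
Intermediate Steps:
k(Y) = 0 (k(Y) = 0*Y = 0)
j = -202122938 (j = 4 - 2*(-10322 - 115)*(-15775 + 6092) = 4 - (-20874)*(-9683) = 4 - 2*101061471 = 4 - 202122942 = -202122938)
(-12907 + j) + k((7 + (4 - 1*(-2)))*(-5)) = (-12907 - 202122938) + 0 = -202135845 + 0 = -202135845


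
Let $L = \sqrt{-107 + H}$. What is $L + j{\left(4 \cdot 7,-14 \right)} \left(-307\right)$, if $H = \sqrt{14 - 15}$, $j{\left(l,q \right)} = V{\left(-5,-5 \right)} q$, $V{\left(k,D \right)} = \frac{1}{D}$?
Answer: $- \frac{4298}{5} + \sqrt{-107 + i} \approx -859.55 + 10.344 i$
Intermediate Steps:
$j{\left(l,q \right)} = - \frac{q}{5}$ ($j{\left(l,q \right)} = \frac{q}{-5} = - \frac{q}{5}$)
$H = i$ ($H = \sqrt{-1} = i \approx 1.0 i$)
$L = \sqrt{-107 + i} \approx 0.04834 + 10.344 i$
$L + j{\left(4 \cdot 7,-14 \right)} \left(-307\right) = \sqrt{-107 + i} + \left(- \frac{1}{5}\right) \left(-14\right) \left(-307\right) = \sqrt{-107 + i} + \frac{14}{5} \left(-307\right) = \sqrt{-107 + i} - \frac{4298}{5} = - \frac{4298}{5} + \sqrt{-107 + i}$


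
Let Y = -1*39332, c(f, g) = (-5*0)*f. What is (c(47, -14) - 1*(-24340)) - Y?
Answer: 63672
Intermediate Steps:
c(f, g) = 0 (c(f, g) = 0*f = 0)
Y = -39332
(c(47, -14) - 1*(-24340)) - Y = (0 - 1*(-24340)) - 1*(-39332) = (0 + 24340) + 39332 = 24340 + 39332 = 63672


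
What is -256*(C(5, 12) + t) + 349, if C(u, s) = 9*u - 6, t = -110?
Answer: 18525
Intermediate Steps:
C(u, s) = -6 + 9*u
-256*(C(5, 12) + t) + 349 = -256*((-6 + 9*5) - 110) + 349 = -256*((-6 + 45) - 110) + 349 = -256*(39 - 110) + 349 = -256*(-71) + 349 = 18176 + 349 = 18525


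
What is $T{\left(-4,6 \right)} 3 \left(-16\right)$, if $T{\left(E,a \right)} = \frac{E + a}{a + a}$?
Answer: $-8$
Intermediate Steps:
$T{\left(E,a \right)} = \frac{E + a}{2 a}$
$T{\left(-4,6 \right)} 3 \left(-16\right) = \frac{-4 + 6}{2 \cdot 6} \cdot 3 \left(-16\right) = \frac{1}{2} \cdot \frac{1}{6} \cdot 2 \cdot 3 \left(-16\right) = \frac{1}{6} \cdot 3 \left(-16\right) = \frac{1}{2} \left(-16\right) = -8$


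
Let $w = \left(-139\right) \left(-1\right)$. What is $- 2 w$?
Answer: $-278$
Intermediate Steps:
$w = 139$
$- 2 w = \left(-2\right) 139 = -278$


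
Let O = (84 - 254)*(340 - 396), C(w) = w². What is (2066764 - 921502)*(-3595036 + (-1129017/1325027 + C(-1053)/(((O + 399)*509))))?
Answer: -2118728064820000554783624/514596760909 ≈ -4.1173e+12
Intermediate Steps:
O = 9520 (O = -170*(-56) = 9520)
(2066764 - 921502)*(-3595036 + (-1129017/1325027 + C(-1053)/(((O + 399)*509)))) = (2066764 - 921502)*(-3595036 + (-1129017/1325027 + (-1053)²/(((9520 + 399)*509)))) = 1145262*(-3595036 + (-1129017*1/1325027 + 1108809/((9919*509)))) = 1145262*(-3595036 + (-1129017/1325027 + 1108809/5048771)) = 1145262*(-3595036 + (-1129017/1325027 + 1108809*(1/5048771))) = 1145262*(-3595036 + (-1129017/1325027 + 85293/388367)) = 1145262*(-3595036 - 325457417328/514596760909) = 1145262*(-1849994206408665052/514596760909) = -2118728064820000554783624/514596760909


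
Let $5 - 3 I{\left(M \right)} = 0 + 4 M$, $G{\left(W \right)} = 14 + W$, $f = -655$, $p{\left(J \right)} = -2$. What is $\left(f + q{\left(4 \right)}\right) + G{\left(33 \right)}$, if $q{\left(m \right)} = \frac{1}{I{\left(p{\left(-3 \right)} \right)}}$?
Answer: $- \frac{7901}{13} \approx -607.77$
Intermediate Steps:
$I{\left(M \right)} = \frac{5}{3} - \frac{4 M}{3}$ ($I{\left(M \right)} = \frac{5}{3} - \frac{0 + 4 M}{3} = \frac{5}{3} - \frac{4 M}{3}$)
$q{\left(m \right)} = \frac{3}{13}$ ($q{\left(m \right)} = \frac{1}{\frac{5}{3} - - \frac{8}{3}} = \frac{1}{\frac{5}{3} + \frac{8}{3}} = \frac{1}{\frac{13}{3}} = \frac{3}{13}$)
$\left(f + q{\left(4 \right)}\right) + G{\left(33 \right)} = \left(-655 + \frac{3}{13}\right) + \left(14 + 33\right) = - \frac{8512}{13} + 47 = - \frac{7901}{13}$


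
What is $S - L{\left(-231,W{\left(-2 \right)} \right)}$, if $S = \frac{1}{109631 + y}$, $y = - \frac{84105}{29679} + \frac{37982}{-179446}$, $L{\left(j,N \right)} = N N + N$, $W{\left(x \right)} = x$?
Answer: $- \frac{194617155752243}{97309021690941} \approx -2.0$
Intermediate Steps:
$L{\left(j,N \right)} = N + N^{2}$ ($L{\left(j,N \right)} = N^{2} + N = N + N^{2}$)
$y = - \frac{2703262268}{887629639}$ ($y = \left(-84105\right) \frac{1}{29679} + 37982 \left(- \frac{1}{179446}\right) = - \frac{28035}{9893} - \frac{18991}{89723} = - \frac{2703262268}{887629639} \approx -3.0455$)
$S = \frac{887629639}{97309021690941}$ ($S = \frac{1}{109631 - \frac{2703262268}{887629639}} = \frac{1}{\frac{97309021690941}{887629639}} = \frac{887629639}{97309021690941} \approx 9.1218 \cdot 10^{-6}$)
$S - L{\left(-231,W{\left(-2 \right)} \right)} = \frac{887629639}{97309021690941} - - 2 \left(1 - 2\right) = \frac{887629639}{97309021690941} - \left(-2\right) \left(-1\right) = \frac{887629639}{97309021690941} - 2 = - \frac{194617155752243}{97309021690941}$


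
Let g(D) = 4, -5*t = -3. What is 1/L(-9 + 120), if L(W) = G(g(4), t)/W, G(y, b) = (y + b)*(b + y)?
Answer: 2775/529 ≈ 5.2457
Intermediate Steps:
t = 3/5 (t = -1/5*(-3) = 3/5 ≈ 0.60000)
G(y, b) = (b + y)**2 (G(y, b) = (b + y)*(b + y) = (b + y)**2)
L(W) = 529/(25*W) (L(W) = (3/5 + 4)**2/W = (23/5)**2/W = 529/(25*W))
1/L(-9 + 120) = 1/(529/(25*(-9 + 120))) = 1/((529/25)/111) = 1/((529/25)*(1/111)) = 1/(529/2775) = 2775/529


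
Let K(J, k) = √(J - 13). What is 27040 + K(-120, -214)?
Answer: 27040 + I*√133 ≈ 27040.0 + 11.533*I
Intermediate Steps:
K(J, k) = √(-13 + J)
27040 + K(-120, -214) = 27040 + √(-13 - 120) = 27040 + √(-133) = 27040 + I*√133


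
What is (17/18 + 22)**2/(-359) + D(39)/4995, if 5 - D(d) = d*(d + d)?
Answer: -44638661/21518460 ≈ -2.0744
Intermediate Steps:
D(d) = 5 - 2*d**2 (D(d) = 5 - d*(d + d) = 5 - d*2*d = 5 - 2*d**2)
(17/18 + 22)**2/(-359) + D(39)/4995 = (17/18 + 22)**2/(-359) + (5 - 2*39**2)/4995 = (17*(1/18) + 22)**2*(-1/359) + (5 - 2*1521)*(1/4995) = (17/18 + 22)**2*(-1/359) + (5 - 3042)*(1/4995) = (413/18)**2*(-1/359) - 3037*1/4995 = (170569/324)*(-1/359) - 3037/4995 = -170569/116316 - 3037/4995 = -44638661/21518460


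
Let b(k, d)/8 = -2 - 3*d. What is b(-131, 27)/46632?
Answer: -83/5829 ≈ -0.014239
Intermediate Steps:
b(k, d) = -16 - 24*d (b(k, d) = 8*(-2 - 3*d) = -16 - 24*d)
b(-131, 27)/46632 = (-16 - 24*27)/46632 = (-16 - 648)*(1/46632) = -664*1/46632 = -83/5829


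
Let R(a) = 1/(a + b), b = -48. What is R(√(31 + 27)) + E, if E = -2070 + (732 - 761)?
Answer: -2357201/1123 - √58/2246 ≈ -2099.0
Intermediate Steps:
E = -2099 (E = -2070 - 29 = -2099)
R(a) = 1/(-48 + a) (R(a) = 1/(a - 48) = 1/(-48 + a))
R(√(31 + 27)) + E = 1/(-48 + √(31 + 27)) - 2099 = 1/(-48 + √58) - 2099 = -2099 + 1/(-48 + √58)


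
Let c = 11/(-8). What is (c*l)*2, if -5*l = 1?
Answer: 11/20 ≈ 0.55000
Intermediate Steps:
l = -⅕ (l = -⅕*1 = -⅕ ≈ -0.20000)
c = -11/8 (c = 11*(-⅛) = -11/8 ≈ -1.3750)
(c*l)*2 = -11/8*(-⅕)*2 = (11/40)*2 = 11/20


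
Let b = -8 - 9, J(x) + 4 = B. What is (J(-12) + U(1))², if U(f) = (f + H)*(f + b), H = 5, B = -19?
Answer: 14161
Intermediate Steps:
J(x) = -23 (J(x) = -4 - 19 = -23)
b = -17
U(f) = (-17 + f)*(5 + f) (U(f) = (f + 5)*(f - 17) = (5 + f)*(-17 + f) = (-17 + f)*(5 + f))
(J(-12) + U(1))² = (-23 + (-85 + 1² - 12*1))² = (-23 + (-85 + 1 - 12))² = (-23 - 96)² = (-119)² = 14161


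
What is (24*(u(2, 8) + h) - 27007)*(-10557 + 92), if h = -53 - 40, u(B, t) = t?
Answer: 303976855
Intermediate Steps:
h = -93
(24*(u(2, 8) + h) - 27007)*(-10557 + 92) = (24*(8 - 93) - 27007)*(-10557 + 92) = (24*(-85) - 27007)*(-10465) = (-2040 - 27007)*(-10465) = -29047*(-10465) = 303976855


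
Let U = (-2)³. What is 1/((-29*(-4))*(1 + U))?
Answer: -1/812 ≈ -0.0012315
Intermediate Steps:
U = -8
1/((-29*(-4))*(1 + U)) = 1/((-29*(-4))*(1 - 8)) = 1/(116*(-7)) = 1/(-812) = -1/812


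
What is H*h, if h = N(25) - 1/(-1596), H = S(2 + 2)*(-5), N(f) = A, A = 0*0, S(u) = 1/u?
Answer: -5/6384 ≈ -0.00078321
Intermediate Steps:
A = 0
N(f) = 0
H = -5/4 (H = -5/(2 + 2) = -5/4 ≈ -1.2500)
h = 1/1596 (h = 0 - 1/(-1596) = 0 - 1*(-1/1596) = 0 + 1/1596 = 1/1596 ≈ 0.00062657)
H*h = -5/4*1/1596 = -5/6384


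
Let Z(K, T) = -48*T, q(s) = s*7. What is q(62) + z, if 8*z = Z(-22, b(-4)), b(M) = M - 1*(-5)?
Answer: 428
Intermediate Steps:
q(s) = 7*s
b(M) = 5 + M (b(M) = M + 5 = 5 + M)
z = -6 (z = (-48*(5 - 4))/8 = (-48*1)/8 = (⅛)*(-48) = -6)
q(62) + z = 7*62 - 6 = 434 - 6 = 428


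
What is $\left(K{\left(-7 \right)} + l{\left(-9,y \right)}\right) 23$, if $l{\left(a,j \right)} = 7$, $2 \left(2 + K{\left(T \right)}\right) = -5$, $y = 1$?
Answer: $\frac{115}{2} \approx 57.5$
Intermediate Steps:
$K{\left(T \right)} = - \frac{9}{2}$ ($K{\left(T \right)} = -2 + \frac{1}{2} \left(-5\right) = -2 - \frac{5}{2} = - \frac{9}{2}$)
$\left(K{\left(-7 \right)} + l{\left(-9,y \right)}\right) 23 = \left(- \frac{9}{2} + 7\right) 23 = \frac{5}{2} \cdot 23 = \frac{115}{2}$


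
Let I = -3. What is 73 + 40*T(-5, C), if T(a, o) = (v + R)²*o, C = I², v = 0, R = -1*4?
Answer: 5833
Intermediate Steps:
R = -4
C = 9 (C = (-3)² = 9)
T(a, o) = 16*o (T(a, o) = (0 - 4)²*o = (-4)²*o = 16*o)
73 + 40*T(-5, C) = 73 + 40*(16*9) = 73 + 40*144 = 73 + 5760 = 5833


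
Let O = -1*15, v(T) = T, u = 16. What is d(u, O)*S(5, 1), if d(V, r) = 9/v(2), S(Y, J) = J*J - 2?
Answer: -9/2 ≈ -4.5000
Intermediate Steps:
S(Y, J) = -2 + J² (S(Y, J) = J² - 2 = -2 + J²)
O = -15
d(V, r) = 9/2
d(u, O)*S(5, 1) = 9*(-2 + 1²)/2 = 9*(-2 + 1)/2 = (9/2)*(-1) = -9/2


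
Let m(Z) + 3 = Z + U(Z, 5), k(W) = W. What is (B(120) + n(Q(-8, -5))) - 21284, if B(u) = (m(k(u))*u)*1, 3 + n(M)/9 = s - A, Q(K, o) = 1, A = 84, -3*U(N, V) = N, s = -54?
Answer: -13313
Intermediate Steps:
U(N, V) = -N/3
m(Z) = -3 + 2*Z/3 (m(Z) = -3 + (Z - Z/3) = -3 + 2*Z/3)
n(M) = -1269 (n(M) = -27 + 9*(-54 - 1*84) = -27 + 9*(-54 - 84) = -27 + 9*(-138) = -27 - 1242 = -1269)
B(u) = u*(-3 + 2*u/3) (B(u) = ((-3 + 2*u/3)*u)*1 = (u*(-3 + 2*u/3))*1 = u*(-3 + 2*u/3))
(B(120) + n(Q(-8, -5))) - 21284 = ((⅓)*120*(-9 + 2*120) - 1269) - 21284 = ((⅓)*120*(-9 + 240) - 1269) - 21284 = ((⅓)*120*231 - 1269) - 21284 = (9240 - 1269) - 21284 = 7971 - 21284 = -13313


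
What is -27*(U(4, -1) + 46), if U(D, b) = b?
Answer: -1215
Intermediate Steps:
-27*(U(4, -1) + 46) = -27*(-1 + 46) = -27*45 = -1215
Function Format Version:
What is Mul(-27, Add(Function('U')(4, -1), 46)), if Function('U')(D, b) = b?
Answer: -1215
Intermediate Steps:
Mul(-27, Add(Function('U')(4, -1), 46)) = Mul(-27, Add(-1, 46)) = Mul(-27, 45) = -1215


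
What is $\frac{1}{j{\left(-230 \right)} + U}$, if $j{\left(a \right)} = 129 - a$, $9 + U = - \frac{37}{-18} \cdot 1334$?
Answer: $\frac{9}{27829} \approx 0.0003234$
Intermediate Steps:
$U = \frac{24598}{9}$ ($U = -9 + - \frac{37}{-18} \cdot 1334 = -9 + \left(-37\right) \left(- \frac{1}{18}\right) 1334 = -9 + \frac{37}{18} \cdot 1334 = -9 + \frac{24679}{9} = \frac{24598}{9} \approx 2733.1$)
$\frac{1}{j{\left(-230 \right)} + U} = \frac{1}{\left(129 - -230\right) + \frac{24598}{9}} = \frac{1}{\left(129 + 230\right) + \frac{24598}{9}} = \frac{1}{359 + \frac{24598}{9}} = \frac{1}{\frac{27829}{9}} = \frac{9}{27829}$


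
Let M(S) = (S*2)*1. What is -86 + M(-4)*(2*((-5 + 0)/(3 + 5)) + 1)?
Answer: -84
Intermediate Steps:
M(S) = 2*S (M(S) = (2*S)*1 = 2*S)
-86 + M(-4)*(2*((-5 + 0)/(3 + 5)) + 1) = -86 + (2*(-4))*(2*((-5 + 0)/(3 + 5)) + 1) = -86 - 8*(2*(-5/8) + 1) = -86 - 8*(-5/4 + 1) = -86 - 8*(-¼) = -86 + 2 = -84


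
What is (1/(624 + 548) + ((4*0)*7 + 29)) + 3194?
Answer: 3777357/1172 ≈ 3223.0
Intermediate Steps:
(1/(624 + 548) + ((4*0)*7 + 29)) + 3194 = (1/1172 + (0*7 + 29)) + 3194 = (1/1172 + (0 + 29)) + 3194 = (1/1172 + 29) + 3194 = 33989/1172 + 3194 = 3777357/1172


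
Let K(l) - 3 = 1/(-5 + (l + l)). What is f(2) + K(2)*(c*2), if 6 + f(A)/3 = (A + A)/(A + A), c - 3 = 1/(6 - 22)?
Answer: -13/4 ≈ -3.2500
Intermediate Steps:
K(l) = 3 + 1/(-5 + 2*l) (K(l) = 3 + 1/(-5 + (l + l)) = 3 + 1/(-5 + 2*l))
c = 47/16 (c = 3 + 1/(6 - 22) = 3 + 1/(-16) = 3 - 1/16 = 47/16 ≈ 2.9375)
f(A) = -15 (f(A) = -18 + 3*((A + A)/(A + A)) = -18 + 3*((2*A)/((2*A))) = -18 + 3*((2*A)*(1/(2*A))) = -18 + 3*1 = -18 + 3 = -15)
f(2) + K(2)*(c*2) = -15 + (2*(-7 + 3*2)/(-5 + 2*2))*((47/16)*2) = -15 + (2*(-7 + 6)/(-5 + 4))*(47/8) = -15 + (2*(-1)/(-1))*(47/8) = -15 + (2*(-1)*(-1))*(47/8) = -15 + 2*(47/8) = -15 + 47/4 = -13/4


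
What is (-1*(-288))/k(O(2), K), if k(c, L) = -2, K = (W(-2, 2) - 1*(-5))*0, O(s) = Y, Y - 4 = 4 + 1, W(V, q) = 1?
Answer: -144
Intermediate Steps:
Y = 9 (Y = 4 + (4 + 1) = 4 + 5 = 9)
O(s) = 9
K = 0 (K = (1 - 1*(-5))*0 = (1 + 5)*0 = 6*0 = 0)
(-1*(-288))/k(O(2), K) = -1*(-288)/(-2) = 288*(-½) = -144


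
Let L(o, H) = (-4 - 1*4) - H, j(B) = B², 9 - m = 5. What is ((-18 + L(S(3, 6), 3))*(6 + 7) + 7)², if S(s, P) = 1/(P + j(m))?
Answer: 136900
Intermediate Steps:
m = 4 (m = 9 - 1*5 = 9 - 5 = 4)
S(s, P) = 1/(16 + P) (S(s, P) = 1/(P + 4²) = 1/(P + 16) = 1/(16 + P))
L(o, H) = -8 - H (L(o, H) = (-4 - 4) - H = -8 - H)
((-18 + L(S(3, 6), 3))*(6 + 7) + 7)² = ((-18 + (-8 - 1*3))*(6 + 7) + 7)² = ((-18 + (-8 - 3))*13 + 7)² = ((-18 - 11)*13 + 7)² = (-29*13 + 7)² = (-377 + 7)² = (-370)² = 136900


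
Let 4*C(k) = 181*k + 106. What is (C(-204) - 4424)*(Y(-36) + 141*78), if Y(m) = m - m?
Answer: -149886243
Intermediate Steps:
Y(m) = 0
C(k) = 53/2 + 181*k/4 (C(k) = (181*k + 106)/4 = (106 + 181*k)/4 = 53/2 + 181*k/4)
(C(-204) - 4424)*(Y(-36) + 141*78) = ((53/2 + (181/4)*(-204)) - 4424)*(0 + 141*78) = ((53/2 - 9231) - 4424)*(0 + 10998) = (-18409/2 - 4424)*10998 = -27257/2*10998 = -149886243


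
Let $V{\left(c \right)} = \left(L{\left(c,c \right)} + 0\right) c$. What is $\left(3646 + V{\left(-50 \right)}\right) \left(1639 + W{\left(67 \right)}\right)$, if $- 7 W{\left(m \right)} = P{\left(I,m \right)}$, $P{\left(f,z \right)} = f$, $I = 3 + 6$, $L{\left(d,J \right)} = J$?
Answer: $10065392$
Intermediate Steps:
$I = 9$
$V{\left(c \right)} = c^{2}$ ($V{\left(c \right)} = \left(c + 0\right) c = c c = c^{2}$)
$W{\left(m \right)} = - \frac{9}{7}$ ($W{\left(m \right)} = \left(- \frac{1}{7}\right) 9 = - \frac{9}{7}$)
$\left(3646 + V{\left(-50 \right)}\right) \left(1639 + W{\left(67 \right)}\right) = \left(3646 + \left(-50\right)^{2}\right) \left(1639 - \frac{9}{7}\right) = \left(3646 + 2500\right) \frac{11464}{7} = 6146 \cdot \frac{11464}{7} = 10065392$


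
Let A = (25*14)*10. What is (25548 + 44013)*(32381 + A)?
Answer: 2495918241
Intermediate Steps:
A = 3500 (A = 350*10 = 3500)
(25548 + 44013)*(32381 + A) = (25548 + 44013)*(32381 + 3500) = 69561*35881 = 2495918241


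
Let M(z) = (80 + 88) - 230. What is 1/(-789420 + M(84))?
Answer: -1/789482 ≈ -1.2667e-6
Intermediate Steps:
M(z) = -62 (M(z) = 168 - 230 = -62)
1/(-789420 + M(84)) = 1/(-789420 - 62) = 1/(-789482) = -1/789482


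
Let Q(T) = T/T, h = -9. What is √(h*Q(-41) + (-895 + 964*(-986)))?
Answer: 12*I*√6607 ≈ 975.4*I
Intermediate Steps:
Q(T) = 1
√(h*Q(-41) + (-895 + 964*(-986))) = √(-9*1 + (-895 + 964*(-986))) = √(-9 + (-895 - 950504)) = √(-9 - 951399) = √(-951408) = 12*I*√6607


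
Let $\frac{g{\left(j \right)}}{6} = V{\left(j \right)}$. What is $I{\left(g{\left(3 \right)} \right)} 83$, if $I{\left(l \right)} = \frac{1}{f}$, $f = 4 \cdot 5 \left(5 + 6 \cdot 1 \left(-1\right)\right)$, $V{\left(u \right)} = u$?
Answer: $- \frac{83}{20} \approx -4.15$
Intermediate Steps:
$g{\left(j \right)} = 6 j$
$f = -20$ ($f = 20 \left(5 + 6 \left(-1\right)\right) = 20 \left(5 - 6\right) = 20 \left(-1\right) = -20$)
$I{\left(l \right)} = - \frac{1}{20}$ ($I{\left(l \right)} = \frac{1}{-20} = - \frac{1}{20}$)
$I{\left(g{\left(3 \right)} \right)} 83 = \left(- \frac{1}{20}\right) 83 = - \frac{83}{20}$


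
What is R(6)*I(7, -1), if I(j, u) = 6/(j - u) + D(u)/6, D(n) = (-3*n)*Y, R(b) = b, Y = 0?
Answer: 9/2 ≈ 4.5000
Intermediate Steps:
D(n) = 0 (D(n) = -3*n*0 = 0)
I(j, u) = 6/(j - u) (I(j, u) = 6/(j - u) + 0/6 = 6/(j - u) + 0*(1/6) = 6/(j - u) + 0 = 6/(j - u))
R(6)*I(7, -1) = 6*(6/(7 - 1*(-1))) = 6*(6/(7 + 1)) = 6*(6/8) = 6*(6*(1/8)) = 6*(3/4) = 9/2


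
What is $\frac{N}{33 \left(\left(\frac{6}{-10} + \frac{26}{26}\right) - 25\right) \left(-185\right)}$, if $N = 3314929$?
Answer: $\frac{3314929}{150183} \approx 22.073$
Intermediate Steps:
$\frac{N}{33 \left(\left(\frac{6}{-10} + \frac{26}{26}\right) - 25\right) \left(-185\right)} = \frac{3314929}{33 \left(\left(\frac{6}{-10} + \frac{26}{26}\right) - 25\right) \left(-185\right)} = \frac{3314929}{33 \left(\left(6 \left(- \frac{1}{10}\right) + 26 \cdot \frac{1}{26}\right) - 25\right) \left(-185\right)} = \frac{3314929}{33 \left(\left(- \frac{3}{5} + 1\right) - 25\right) \left(-185\right)} = \frac{3314929}{33 \left(\frac{2}{5} - 25\right) \left(-185\right)} = \frac{3314929}{33 \left(- \frac{123}{5}\right) \left(-185\right)} = \frac{3314929}{\left(- \frac{4059}{5}\right) \left(-185\right)} = \frac{3314929}{150183}$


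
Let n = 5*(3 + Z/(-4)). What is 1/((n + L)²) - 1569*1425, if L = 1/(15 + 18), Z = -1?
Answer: -10325489233401/4618201 ≈ -2.2358e+6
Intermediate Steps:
L = 1/33 ≈ 0.030303
n = 65/4 (n = 5*(3 - 1/(-4)) = 5*(3 - 1*(-¼)) = 5*(3 + ¼) = 5*(13/4) = 65/4 ≈ 16.250)
1/((n + L)²) - 1569*1425 = 1/((65/4 + 1/33)²) - 1569*1425 = 1/((2149/132)²) - 2235825 = 1/(4618201/17424) - 2235825 = 17424/4618201 - 2235825 = -10325489233401/4618201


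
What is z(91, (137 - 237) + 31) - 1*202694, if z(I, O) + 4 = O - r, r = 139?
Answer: -202906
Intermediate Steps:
z(I, O) = -143 + O (z(I, O) = -4 + (O - 1*139) = -4 + (O - 139) = -4 + (-139 + O) = -143 + O)
z(91, (137 - 237) + 31) - 1*202694 = (-143 + ((137 - 237) + 31)) - 1*202694 = (-143 + (-100 + 31)) - 202694 = (-143 - 69) - 202694 = -212 - 202694 = -202906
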